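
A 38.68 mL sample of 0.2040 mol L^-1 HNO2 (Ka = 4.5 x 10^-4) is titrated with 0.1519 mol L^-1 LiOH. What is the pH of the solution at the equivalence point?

8.14

n(HNO2) = 0.2040 x 0.03868 = 0.007891 mol; V(LiOH) at equivalence = 0.007891/0.1519 = 0.05195 L.
At equivalence all the acid is converted to NO2-; total volume = 0.03868 + 0.05195 = 0.09063 L, so [NO2-] = 0.007891/0.09063 = 0.08707 M.
Kb = Kw/Ka = 1.0e-14 / 4.5 x 10^-4 = 2.22e-11.
[OH^-] = sqrt(Kb x [NO2-]) = sqrt(2.22e-11 x 0.08707) = 1.39e-6 M.
pOH = 5.86, so pH = 14.00 - 5.86 = 8.14.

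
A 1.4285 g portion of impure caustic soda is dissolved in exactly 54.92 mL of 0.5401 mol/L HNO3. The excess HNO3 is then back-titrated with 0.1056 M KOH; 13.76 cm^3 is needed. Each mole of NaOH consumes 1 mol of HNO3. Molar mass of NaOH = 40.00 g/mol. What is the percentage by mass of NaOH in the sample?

79.0%

Total n(HNO3) added = 0.5401 x 0.05492 = 0.02966 mol.
n(KOH) used = 0.1056 x 0.01376 = 0.001453 mol, which equals the excess n(HNO3).
So n(HNO3) consumed by the sample = 0.02966 - 0.001453 = 0.02821 mol.
n(NaOH) = 0.02821 / 1 = 0.02821 mol.
mass NaOH = 0.02821 x 40.00 = 1.128 g, so %NaOH = 1.128/1.4285 x 100 = 79.0%.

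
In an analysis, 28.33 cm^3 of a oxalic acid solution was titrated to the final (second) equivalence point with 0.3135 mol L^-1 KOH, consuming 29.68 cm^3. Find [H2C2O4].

n(KOH) = 0.3135 x 0.02968 = 0.009305 mol.
At the final (second) equivalence point, 2 mol OH^- react per mol H2C2O4, so n(H2C2O4) = 0.009305 / 2 = 0.004652 mol.
[H2C2O4] = 0.004652 / 0.02833 L = 0.164 M.

0.164 M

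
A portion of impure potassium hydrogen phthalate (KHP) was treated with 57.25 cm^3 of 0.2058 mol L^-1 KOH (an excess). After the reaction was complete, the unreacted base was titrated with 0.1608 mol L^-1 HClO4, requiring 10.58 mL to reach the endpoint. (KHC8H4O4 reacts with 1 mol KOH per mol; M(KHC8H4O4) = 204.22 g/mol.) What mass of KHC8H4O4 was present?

Total n(KOH) added = 0.2058 x 0.05725 = 0.01178 mol.
n(HClO4) used = 0.1608 x 0.01058 = 0.001701 mol, which equals the excess n(KOH).
So n(KOH) consumed by the sample = 0.01178 - 0.001701 = 0.01008 mol.
n(KHC8H4O4) = 0.01008 / 1 = 0.01008 mol.
mass = 0.01008 mol x 204.22 g/mol = 2.06 g.

2.06 g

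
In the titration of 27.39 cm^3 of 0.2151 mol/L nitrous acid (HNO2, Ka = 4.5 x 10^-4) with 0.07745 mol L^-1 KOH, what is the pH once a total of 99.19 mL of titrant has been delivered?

n(acid) = 0.2151 x 0.02739 = 0.005892 mol; n(KOH) added = 0.07745 x 0.09919 = 0.007682 mol.
Base is in excess by 0.007682 - 0.005892 = 0.001791 mol in a total volume of 0.1266 L.
[OH^-] = 0.001791/0.1266 = 0.01415 M, so pOH = 1.85 and pH = 14.00 - 1.85 = 12.15.

12.15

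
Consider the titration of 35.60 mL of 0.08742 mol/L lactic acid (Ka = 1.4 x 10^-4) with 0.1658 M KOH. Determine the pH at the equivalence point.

8.31

n(HC3H5O3) = 0.08742 x 0.03560 = 0.003112 mol; V(KOH) at equivalence = 0.003112/0.1658 = 0.01877 L.
At equivalence all the acid is converted to C3H5O3-; total volume = 0.03560 + 0.01877 = 0.05437 L, so [C3H5O3-] = 0.003112/0.05437 = 0.05724 M.
Kb = Kw/Ka = 1.0e-14 / 1.4 x 10^-4 = 7.14e-11.
[OH^-] = sqrt(Kb x [C3H5O3-]) = sqrt(7.14e-11 x 0.05724) = 2.02e-6 M.
pOH = 5.69, so pH = 14.00 - 5.69 = 8.31.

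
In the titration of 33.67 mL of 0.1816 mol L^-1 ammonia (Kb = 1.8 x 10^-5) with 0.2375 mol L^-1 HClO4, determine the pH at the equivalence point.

n(NH3) = 0.1816 x 0.03367 = 0.006114 mol; V(HClO4) at equivalence = 0.006114/0.2375 = 0.02575 L.
At equivalence the base is fully converted to NH4+; total volume = 0.05942 L, so [NH4+] = 0.006114/0.05942 = 0.1029 M.
Ka(NH4+) = Kw/Kb = 1.0e-14 / 1.8 x 10^-5 = 5.56e-10.
[H^+] = sqrt(Ka x [NH4+]) = sqrt(5.56e-10 x 0.1029) = 7.56e-6 M.
pH = -log(7.56e-6) = 5.12.

5.12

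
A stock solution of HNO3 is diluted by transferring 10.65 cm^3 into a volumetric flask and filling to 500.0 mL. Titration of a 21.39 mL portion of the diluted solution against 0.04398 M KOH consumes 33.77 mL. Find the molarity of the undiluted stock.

3.26 M

n(KOH) = 0.04398 x 0.03377 = 0.001485 mol.
n(HNO3) in the aliquot = 0.001485 mol.
[diluted HNO3] = 0.001485 / 0.02139 = 0.06943 M.
Dilution factor = 500.0/10.65 = 46.95, so [stock] = 0.06943 x 46.95 = 3.26 M.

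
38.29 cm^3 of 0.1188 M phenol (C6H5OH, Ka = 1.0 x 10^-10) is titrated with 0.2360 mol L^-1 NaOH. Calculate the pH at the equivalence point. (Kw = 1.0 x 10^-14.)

11.45

n(C6H5OH) = 0.1188 x 0.03829 = 0.004549 mol; V(NaOH) at equivalence = 0.004549/0.2360 = 0.01927 L.
At equivalence all the acid is converted to C6H5O-; total volume = 0.03829 + 0.01927 = 0.05756 L, so [C6H5O-] = 0.004549/0.05756 = 0.07902 M.
Kb = Kw/Ka = 1.0e-14 / 1.0 x 10^-10 = 0.000100.
[OH^-] = sqrt(Kb x [C6H5O-]) = sqrt(0.000100 x 0.07902) = 0.00281 M.
pOH = 2.55, so pH = 14.00 - 2.55 = 11.45.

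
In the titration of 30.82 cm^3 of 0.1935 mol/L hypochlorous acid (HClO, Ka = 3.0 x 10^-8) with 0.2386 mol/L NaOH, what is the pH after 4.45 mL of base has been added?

Initial n(HClO) = 0.1935 x 0.03082 = 0.005964 mol.
n(NaOH) added = 0.2386 x 0.004450 = 0.001062 mol, converting that many moles of HClO to ClO-.
Remaining n(HClO) = 0.004902 mol; n(ClO-) = 0.001062 mol.
By Henderson-Hasselbalch, pH = pKa + log([A^-]/[HA]) = 7.52 + log(0.001062/0.004902) = 7.52 + (-0.66) = 6.86.

6.86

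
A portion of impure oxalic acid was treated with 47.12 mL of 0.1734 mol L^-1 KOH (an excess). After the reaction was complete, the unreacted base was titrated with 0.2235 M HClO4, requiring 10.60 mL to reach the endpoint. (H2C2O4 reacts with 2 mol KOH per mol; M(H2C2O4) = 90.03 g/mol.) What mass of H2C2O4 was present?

0.261 g

Total n(KOH) added = 0.1734 x 0.04712 = 0.008171 mol.
n(HClO4) used = 0.2235 x 0.01060 = 0.002369 mol, which equals the excess n(KOH).
So n(KOH) consumed by the sample = 0.008171 - 0.002369 = 0.005802 mol.
n(H2C2O4) = 0.005802 / 2 = 0.002901 mol.
mass = 0.002901 mol x 90.03 g/mol = 0.261 g.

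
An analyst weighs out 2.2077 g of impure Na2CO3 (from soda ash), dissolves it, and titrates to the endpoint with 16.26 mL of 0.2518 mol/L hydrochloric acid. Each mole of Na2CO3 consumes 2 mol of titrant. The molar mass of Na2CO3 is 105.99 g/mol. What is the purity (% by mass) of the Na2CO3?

9.83%

n(HCl) = 0.2518 x 0.01626 = 0.004094 mol.
n(Na2CO3) = 0.004094 / 2 = 0.002047 mol.
mass of Na2CO3 = 0.002047 x 105.99 = 0.2170 g.
% purity = 0.2170 / 2.2077 x 100 = 9.83%.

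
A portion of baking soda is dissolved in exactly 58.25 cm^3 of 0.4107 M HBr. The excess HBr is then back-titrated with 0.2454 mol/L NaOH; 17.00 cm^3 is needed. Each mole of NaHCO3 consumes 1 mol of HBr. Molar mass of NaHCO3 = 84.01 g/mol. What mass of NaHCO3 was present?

Total n(HBr) added = 0.4107 x 0.05825 = 0.02392 mol.
n(NaOH) used = 0.2454 x 0.01700 = 0.004172 mol, which equals the excess n(HBr).
So n(HBr) consumed by the sample = 0.02392 - 0.004172 = 0.01975 mol.
n(NaHCO3) = 0.01975 / 1 = 0.01975 mol.
mass = 0.01975 mol x 84.01 g/mol = 1.66 g.

1.66 g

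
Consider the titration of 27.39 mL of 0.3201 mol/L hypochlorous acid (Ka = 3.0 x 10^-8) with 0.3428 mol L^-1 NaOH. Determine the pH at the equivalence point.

10.37

n(HClO) = 0.3201 x 0.02739 = 0.008768 mol; V(NaOH) at equivalence = 0.008768/0.3428 = 0.02558 L.
At equivalence all the acid is converted to ClO-; total volume = 0.02739 + 0.02558 = 0.05297 L, so [ClO-] = 0.008768/0.05297 = 0.1655 M.
Kb = Kw/Ka = 1.0e-14 / 3.0 x 10^-8 = 3.33e-7.
[OH^-] = sqrt(Kb x [ClO-]) = sqrt(3.33e-7 x 0.1655) = 0.000235 M.
pOH = 3.63, so pH = 14.00 - 3.63 = 10.37.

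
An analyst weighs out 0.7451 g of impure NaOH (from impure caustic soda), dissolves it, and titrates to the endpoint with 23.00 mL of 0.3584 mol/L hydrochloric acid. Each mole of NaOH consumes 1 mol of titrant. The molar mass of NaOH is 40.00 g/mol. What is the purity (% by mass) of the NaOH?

44.3%

n(HCl) = 0.3584 x 0.02300 = 0.008243 mol.
n(NaOH) = 0.008243 / 1 = 0.008243 mol.
mass of NaOH = 0.008243 x 40.00 = 0.3297 g.
% purity = 0.3297 / 0.7451 x 100 = 44.3%.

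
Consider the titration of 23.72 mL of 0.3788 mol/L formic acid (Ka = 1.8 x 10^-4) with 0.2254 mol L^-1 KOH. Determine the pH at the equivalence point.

8.45

n(HCOOH) = 0.3788 x 0.02372 = 0.008985 mol; V(KOH) at equivalence = 0.008985/0.2254 = 0.03986 L.
At equivalence all the acid is converted to HCOO-; total volume = 0.02372 + 0.03986 = 0.06358 L, so [HCOO-] = 0.008985/0.06358 = 0.1413 M.
Kb = Kw/Ka = 1.0e-14 / 1.8 x 10^-4 = 5.56e-11.
[OH^-] = sqrt(Kb x [HCOO-]) = sqrt(5.56e-11 x 0.1413) = 2.80e-6 M.
pOH = 5.55, so pH = 14.00 - 5.55 = 8.45.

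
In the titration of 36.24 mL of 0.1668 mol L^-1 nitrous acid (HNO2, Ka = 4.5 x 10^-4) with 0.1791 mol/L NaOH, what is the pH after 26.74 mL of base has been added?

Initial n(HNO2) = 0.1668 x 0.03624 = 0.006045 mol.
n(NaOH) added = 0.1791 x 0.02674 = 0.004789 mol, converting that many moles of HNO2 to NO2-.
Remaining n(HNO2) = 0.001256 mol; n(NO2-) = 0.004789 mol.
By Henderson-Hasselbalch, pH = pKa + log([A^-]/[HA]) = 3.35 + log(0.004789/0.001256) = 3.35 + (+0.58) = 3.93.

3.93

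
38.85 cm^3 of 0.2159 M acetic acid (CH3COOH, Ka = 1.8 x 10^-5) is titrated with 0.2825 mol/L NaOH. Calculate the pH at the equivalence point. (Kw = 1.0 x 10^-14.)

8.92

n(CH3COOH) = 0.2159 x 0.03885 = 0.008388 mol; V(NaOH) at equivalence = 0.008388/0.2825 = 0.02969 L.
At equivalence all the acid is converted to CH3COO-; total volume = 0.03885 + 0.02969 = 0.06854 L, so [CH3COO-] = 0.008388/0.06854 = 0.1224 M.
Kb = Kw/Ka = 1.0e-14 / 1.8 x 10^-5 = 5.56e-10.
[OH^-] = sqrt(Kb x [CH3COO-]) = sqrt(5.56e-10 x 0.1224) = 8.25e-6 M.
pOH = 5.08, so pH = 14.00 - 5.08 = 8.92.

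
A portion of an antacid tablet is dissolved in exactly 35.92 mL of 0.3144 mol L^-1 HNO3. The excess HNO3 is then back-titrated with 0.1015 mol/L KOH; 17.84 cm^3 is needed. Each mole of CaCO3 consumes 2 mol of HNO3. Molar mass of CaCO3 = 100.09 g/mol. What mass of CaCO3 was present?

0.475 g

Total n(HNO3) added = 0.3144 x 0.03592 = 0.01129 mol.
n(KOH) used = 0.1015 x 0.01784 = 0.001811 mol, which equals the excess n(HNO3).
So n(HNO3) consumed by the sample = 0.01129 - 0.001811 = 0.009482 mol.
n(CaCO3) = 0.009482 / 2 = 0.004741 mol.
mass = 0.004741 mol x 100.09 g/mol = 0.475 g.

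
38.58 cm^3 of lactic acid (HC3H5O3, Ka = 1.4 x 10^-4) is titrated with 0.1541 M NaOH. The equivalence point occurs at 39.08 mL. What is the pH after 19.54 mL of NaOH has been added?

19.54 mL is exactly half the equivalence volume (39.08/2), i.e. the half-equivalence point.
There, n(HA) = n(A^-), so pH = pKa = -log(1.4 x 10^-4) = 3.85.

3.85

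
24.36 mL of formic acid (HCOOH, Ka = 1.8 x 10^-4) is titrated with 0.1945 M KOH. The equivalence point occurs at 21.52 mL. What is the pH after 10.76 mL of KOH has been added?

10.76 mL is exactly half the equivalence volume (21.52/2), i.e. the half-equivalence point.
There, n(HA) = n(A^-), so pH = pKa = -log(1.8 x 10^-4) = 3.74.

3.74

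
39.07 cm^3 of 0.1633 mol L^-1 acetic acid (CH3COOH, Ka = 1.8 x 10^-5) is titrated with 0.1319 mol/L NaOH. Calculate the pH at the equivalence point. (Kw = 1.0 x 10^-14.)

n(CH3COOH) = 0.1633 x 0.03907 = 0.006380 mol; V(NaOH) at equivalence = 0.006380/0.1319 = 0.04837 L.
At equivalence all the acid is converted to CH3COO-; total volume = 0.03907 + 0.04837 = 0.08744 L, so [CH3COO-] = 0.006380/0.08744 = 0.07297 M.
Kb = Kw/Ka = 1.0e-14 / 1.8 x 10^-5 = 5.56e-10.
[OH^-] = sqrt(Kb x [CH3COO-]) = sqrt(5.56e-10 x 0.07297) = 6.37e-6 M.
pOH = 5.20, so pH = 14.00 - 5.20 = 8.80.

8.80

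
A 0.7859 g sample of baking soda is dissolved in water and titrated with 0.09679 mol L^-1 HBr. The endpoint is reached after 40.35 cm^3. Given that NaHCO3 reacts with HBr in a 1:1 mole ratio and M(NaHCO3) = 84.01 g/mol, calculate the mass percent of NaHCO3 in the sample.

41.7%

n(HBr) = 0.09679 x 0.04035 = 0.003905 mol.
n(NaHCO3) = 0.003905 / 1 = 0.003905 mol.
mass of NaHCO3 = 0.003905 x 84.01 = 0.3281 g.
% purity = 0.3281 / 0.7859 x 100 = 41.7%.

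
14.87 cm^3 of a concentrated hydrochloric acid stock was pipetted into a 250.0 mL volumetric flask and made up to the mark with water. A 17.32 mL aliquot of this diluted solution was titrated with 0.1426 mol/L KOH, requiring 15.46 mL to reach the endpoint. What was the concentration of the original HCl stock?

n(KOH) = 0.1426 x 0.01546 = 0.002205 mol.
n(HCl) in the aliquot = 0.002205 mol.
[diluted HCl] = 0.002205 / 0.01732 = 0.1273 M.
Dilution factor = 250.0/14.87 = 16.81, so [stock] = 0.1273 x 16.81 = 2.14 M.

2.14 M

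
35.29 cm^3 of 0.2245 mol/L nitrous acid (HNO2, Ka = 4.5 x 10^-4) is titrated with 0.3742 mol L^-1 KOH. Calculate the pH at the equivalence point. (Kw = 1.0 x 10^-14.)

8.25

n(HNO2) = 0.2245 x 0.03529 = 0.007923 mol; V(KOH) at equivalence = 0.007923/0.3742 = 0.02117 L.
At equivalence all the acid is converted to NO2-; total volume = 0.03529 + 0.02117 = 0.05646 L, so [NO2-] = 0.007923/0.05646 = 0.1403 M.
Kb = Kw/Ka = 1.0e-14 / 4.5 x 10^-4 = 2.22e-11.
[OH^-] = sqrt(Kb x [NO2-]) = sqrt(2.22e-11 x 0.1403) = 1.77e-6 M.
pOH = 5.75, so pH = 14.00 - 5.75 = 8.25.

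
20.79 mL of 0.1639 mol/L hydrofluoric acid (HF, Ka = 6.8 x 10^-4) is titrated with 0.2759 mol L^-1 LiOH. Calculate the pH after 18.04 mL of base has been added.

n(acid) = 0.1639 x 0.02079 = 0.003407 mol; n(LiOH) added = 0.2759 x 0.01804 = 0.004977 mol.
Base is in excess by 0.004977 - 0.003407 = 0.001570 mol in a total volume of 0.03883 L.
[OH^-] = 0.001570/0.03883 = 0.04043 M, so pOH = 1.39 and pH = 14.00 - 1.39 = 12.61.

12.61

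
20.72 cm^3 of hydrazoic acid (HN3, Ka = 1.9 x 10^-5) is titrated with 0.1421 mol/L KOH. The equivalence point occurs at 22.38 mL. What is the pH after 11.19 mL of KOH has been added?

11.19 mL is exactly half the equivalence volume (22.38/2), i.e. the half-equivalence point.
There, n(HA) = n(A^-), so pH = pKa = -log(1.9 x 10^-5) = 4.72.

4.72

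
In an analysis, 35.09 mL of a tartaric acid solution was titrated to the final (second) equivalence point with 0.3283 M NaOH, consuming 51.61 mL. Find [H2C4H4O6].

n(NaOH) = 0.3283 x 0.05161 = 0.01694 mol.
At the final (second) equivalence point, 2 mol OH^- react per mol H2C4H4O6, so n(H2C4H4O6) = 0.01694 / 2 = 0.008472 mol.
[H2C4H4O6] = 0.008472 / 0.03509 L = 0.241 M.

0.241 M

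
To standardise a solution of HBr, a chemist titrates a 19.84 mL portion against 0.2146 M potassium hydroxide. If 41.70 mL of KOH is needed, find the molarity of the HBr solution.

0.451 M

n(KOH) delivered = 0.2146 x 0.04170 = 0.008949 mol.
For a 1:1 reaction, n(HBr) = 0.008949 mol.
[HBr] = 0.008949 mol / 0.01984 L = 0.451 M.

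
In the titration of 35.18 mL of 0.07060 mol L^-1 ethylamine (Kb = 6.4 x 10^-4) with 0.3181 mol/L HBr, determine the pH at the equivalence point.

n(C2H5NH2) = 0.07060 x 0.03518 = 0.002484 mol; V(HBr) at equivalence = 0.002484/0.3181 = 0.007808 L.
At equivalence the base is fully converted to C2H5NH3+; total volume = 0.04299 L, so [C2H5NH3+] = 0.002484/0.04299 = 0.05778 M.
Ka(C2H5NH3+) = Kw/Kb = 1.0e-14 / 6.4 x 10^-4 = 1.56e-11.
[H^+] = sqrt(Ka x [C2H5NH3+]) = sqrt(1.56e-11 x 0.05778) = 9.50e-7 M.
pH = -log(9.50e-7) = 6.02.

6.02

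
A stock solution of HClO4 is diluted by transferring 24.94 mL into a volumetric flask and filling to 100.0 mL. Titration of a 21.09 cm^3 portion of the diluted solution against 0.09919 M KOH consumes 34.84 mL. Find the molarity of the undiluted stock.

0.657 M

n(KOH) = 0.09919 x 0.03484 = 0.003456 mol.
n(HClO4) in the aliquot = 0.003456 mol.
[diluted HClO4] = 0.003456 / 0.02109 = 0.1639 M.
Dilution factor = 100.0/24.94 = 4.010, so [stock] = 0.1639 x 4.010 = 0.657 M.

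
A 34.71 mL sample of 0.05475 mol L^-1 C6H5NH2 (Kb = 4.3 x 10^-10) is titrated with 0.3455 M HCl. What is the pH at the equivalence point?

2.98

n(C6H5NH2) = 0.05475 x 0.03471 = 0.001900 mol; V(HCl) at equivalence = 0.001900/0.3455 = 0.005500 L.
At equivalence the base is fully converted to C6H5NH3+; total volume = 0.04021 L, so [C6H5NH3+] = 0.001900/0.04021 = 0.04726 M.
Ka(C6H5NH3+) = Kw/Kb = 1.0e-14 / 4.3 x 10^-10 = 2.33e-5.
[H^+] = sqrt(Ka x [C6H5NH3+]) = sqrt(2.33e-5 x 0.04726) = 0.00105 M.
pH = -log(0.00105) = 2.98.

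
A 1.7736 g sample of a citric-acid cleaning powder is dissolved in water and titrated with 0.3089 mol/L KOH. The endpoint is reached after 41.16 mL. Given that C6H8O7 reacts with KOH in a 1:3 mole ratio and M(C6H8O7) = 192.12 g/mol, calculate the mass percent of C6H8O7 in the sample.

45.9%

n(KOH) = 0.3089 x 0.04116 = 0.01271 mol.
n(C6H8O7) = 0.01271 / 3 = 0.004238 mol.
mass of C6H8O7 = 0.004238 x 192.12 = 0.8142 g.
% purity = 0.8142 / 1.7736 x 100 = 45.9%.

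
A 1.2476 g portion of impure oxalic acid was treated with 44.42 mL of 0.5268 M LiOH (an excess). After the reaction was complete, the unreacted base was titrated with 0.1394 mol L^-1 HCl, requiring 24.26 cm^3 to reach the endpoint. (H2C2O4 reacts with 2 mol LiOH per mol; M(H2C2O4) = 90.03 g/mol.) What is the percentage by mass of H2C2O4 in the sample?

72.2%

Total n(LiOH) added = 0.5268 x 0.04442 = 0.02340 mol.
n(HCl) used = 0.1394 x 0.02426 = 0.003382 mol, which equals the excess n(LiOH).
So n(LiOH) consumed by the sample = 0.02340 - 0.003382 = 0.02002 mol.
n(H2C2O4) = 0.02002 / 2 = 0.01001 mol.
mass H2C2O4 = 0.01001 x 90.03 = 0.9011 g, so %H2C2O4 = 0.9011/1.2476 x 100 = 72.2%.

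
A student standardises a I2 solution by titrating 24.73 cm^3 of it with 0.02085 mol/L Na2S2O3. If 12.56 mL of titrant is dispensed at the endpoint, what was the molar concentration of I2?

0.00529 M

n(Na2S2O3) = 0.02085 x 0.01256 = 0.0002619 mol.
From the balanced equation, 2 mol Na2S2O3 reacts with 1 mol I2, so n(I2) = 0.0002619 x 1/2 = 0.0001309 mol.
[I2] = 0.0001309 / 0.02473 L = 0.00529 M.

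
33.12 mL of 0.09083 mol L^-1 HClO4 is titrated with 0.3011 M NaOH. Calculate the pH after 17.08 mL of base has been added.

12.63

n(acid) = 0.09083 x 0.03312 = 0.003008 mol; n(NaOH) added = 0.3011 x 0.01708 = 0.005143 mol.
Base is in excess by 0.005143 - 0.003008 = 0.002134 mol in a total volume of 0.05020 L.
[OH^-] = 0.002134/0.05020 = 0.04252 M, so pOH = 1.37 and pH = 14.00 - 1.37 = 12.63.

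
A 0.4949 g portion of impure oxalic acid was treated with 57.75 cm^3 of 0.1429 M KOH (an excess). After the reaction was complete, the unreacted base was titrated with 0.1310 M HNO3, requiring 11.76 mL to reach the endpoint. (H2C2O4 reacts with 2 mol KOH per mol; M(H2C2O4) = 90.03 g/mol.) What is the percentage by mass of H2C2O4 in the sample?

Total n(KOH) added = 0.1429 x 0.05775 = 0.008252 mol.
n(HNO3) used = 0.1310 x 0.01176 = 0.001541 mol, which equals the excess n(KOH).
So n(KOH) consumed by the sample = 0.008252 - 0.001541 = 0.006712 mol.
n(H2C2O4) = 0.006712 / 2 = 0.003356 mol.
mass H2C2O4 = 0.003356 x 90.03 = 0.3021 g, so %H2C2O4 = 0.3021/0.4949 x 100 = 61.1%.

61.1%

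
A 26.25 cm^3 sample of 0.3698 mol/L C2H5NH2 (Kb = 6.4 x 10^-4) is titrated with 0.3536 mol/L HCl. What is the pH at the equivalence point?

n(C2H5NH2) = 0.3698 x 0.02625 = 0.009707 mol; V(HCl) at equivalence = 0.009707/0.3536 = 0.02745 L.
At equivalence the base is fully converted to C2H5NH3+; total volume = 0.05370 L, so [C2H5NH3+] = 0.009707/0.05370 = 0.1808 M.
Ka(C2H5NH3+) = Kw/Kb = 1.0e-14 / 6.4 x 10^-4 = 1.56e-11.
[H^+] = sqrt(Ka x [C2H5NH3+]) = sqrt(1.56e-11 x 0.1808) = 1.68e-6 M.
pH = -log(1.68e-6) = 5.77.

5.77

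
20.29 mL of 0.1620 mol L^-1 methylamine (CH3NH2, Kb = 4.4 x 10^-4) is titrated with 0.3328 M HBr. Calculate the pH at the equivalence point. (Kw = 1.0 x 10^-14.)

5.80

n(CH3NH2) = 0.1620 x 0.02029 = 0.003287 mol; V(HBr) at equivalence = 0.003287/0.3328 = 0.009877 L.
At equivalence the base is fully converted to CH3NH3+; total volume = 0.03017 L, so [CH3NH3+] = 0.003287/0.03017 = 0.1090 M.
Ka(CH3NH3+) = Kw/Kb = 1.0e-14 / 4.4 x 10^-4 = 2.27e-11.
[H^+] = sqrt(Ka x [CH3NH3+]) = sqrt(2.27e-11 x 0.1090) = 1.57e-6 M.
pH = -log(1.57e-6) = 5.80.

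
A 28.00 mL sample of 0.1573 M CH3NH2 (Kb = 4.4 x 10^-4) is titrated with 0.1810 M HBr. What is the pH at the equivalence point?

n(CH3NH2) = 0.1573 x 0.02800 = 0.004404 mol; V(HBr) at equivalence = 0.004404/0.1810 = 0.02433 L.
At equivalence the base is fully converted to CH3NH3+; total volume = 0.05233 L, so [CH3NH3+] = 0.004404/0.05233 = 0.08416 M.
Ka(CH3NH3+) = Kw/Kb = 1.0e-14 / 4.4 x 10^-4 = 2.27e-11.
[H^+] = sqrt(Ka x [CH3NH3+]) = sqrt(2.27e-11 x 0.08416) = 1.38e-6 M.
pH = -log(1.38e-6) = 5.86.

5.86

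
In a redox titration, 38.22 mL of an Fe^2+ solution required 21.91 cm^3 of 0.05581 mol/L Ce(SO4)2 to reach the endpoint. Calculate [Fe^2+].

0.0320 M

n(Ce(SO4)2) = 0.05581 x 0.02191 = 0.001223 mol.
From the balanced equation, 1 mol Ce(SO4)2 reacts with 1 mol Fe^2+, so n(Fe^2+) = 0.001223 x 1/1 = 0.001223 mol.
[Fe^2+] = 0.001223 / 0.03822 L = 0.0320 M.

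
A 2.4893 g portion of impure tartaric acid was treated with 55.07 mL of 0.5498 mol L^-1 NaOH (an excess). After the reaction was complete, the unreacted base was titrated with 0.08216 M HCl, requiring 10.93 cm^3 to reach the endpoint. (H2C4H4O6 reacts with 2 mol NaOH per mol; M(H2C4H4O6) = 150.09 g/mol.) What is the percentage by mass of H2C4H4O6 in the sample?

88.6%

Total n(NaOH) added = 0.5498 x 0.05507 = 0.03028 mol.
n(HCl) used = 0.08216 x 0.01093 = 0.0008980 mol, which equals the excess n(NaOH).
So n(NaOH) consumed by the sample = 0.03028 - 0.0008980 = 0.02938 mol.
n(H2C4H4O6) = 0.02938 / 2 = 0.01469 mol.
mass H2C4H4O6 = 0.01469 x 150.09 = 2.205 g, so %H2C4H4O6 = 2.205/2.4893 x 100 = 88.6%.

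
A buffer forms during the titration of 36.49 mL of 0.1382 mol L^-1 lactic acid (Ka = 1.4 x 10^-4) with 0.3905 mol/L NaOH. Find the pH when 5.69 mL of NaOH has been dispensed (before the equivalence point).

3.75

Initial n(HC3H5O3) = 0.1382 x 0.03649 = 0.005043 mol.
n(NaOH) added = 0.3905 x 0.005690 = 0.002222 mol, converting that many moles of HC3H5O3 to C3H5O3-.
Remaining n(HC3H5O3) = 0.002821 mol; n(C3H5O3-) = 0.002222 mol.
By Henderson-Hasselbalch, pH = pKa + log([A^-]/[HA]) = 3.85 + log(0.002222/0.002821) = 3.85 + (-0.10) = 3.75.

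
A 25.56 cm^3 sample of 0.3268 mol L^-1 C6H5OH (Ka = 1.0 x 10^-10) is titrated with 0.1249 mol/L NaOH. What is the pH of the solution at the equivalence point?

n(C6H5OH) = 0.3268 x 0.02556 = 0.008353 mol; V(NaOH) at equivalence = 0.008353/0.1249 = 0.06688 L.
At equivalence all the acid is converted to C6H5O-; total volume = 0.02556 + 0.06688 = 0.09244 L, so [C6H5O-] = 0.008353/0.09244 = 0.09036 M.
Kb = Kw/Ka = 1.0e-14 / 1.0 x 10^-10 = 0.000100.
[OH^-] = sqrt(Kb x [C6H5O-]) = sqrt(0.000100 x 0.09036) = 0.00301 M.
pOH = 2.52, so pH = 14.00 - 2.52 = 11.48.

11.48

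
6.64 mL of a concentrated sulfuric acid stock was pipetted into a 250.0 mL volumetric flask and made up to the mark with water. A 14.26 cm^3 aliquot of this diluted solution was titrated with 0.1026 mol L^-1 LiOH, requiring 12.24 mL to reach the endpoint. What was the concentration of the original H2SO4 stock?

n(LiOH) = 0.1026 x 0.01224 = 0.001256 mol.
n(H2SO4) in the aliquot = 0.001256 x 1/2 = 0.0006279 mol.
[diluted H2SO4] = 0.0006279 / 0.01426 = 0.04403 M.
Dilution factor = 250.0/6.640 = 37.65, so [stock] = 0.04403 x 37.65 = 1.66 M.

1.66 M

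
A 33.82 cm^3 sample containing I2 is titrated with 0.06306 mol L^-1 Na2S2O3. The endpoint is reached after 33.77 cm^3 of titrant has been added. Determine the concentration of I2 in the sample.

n(Na2S2O3) = 0.06306 x 0.03377 = 0.002130 mol.
From the balanced equation, 2 mol Na2S2O3 reacts with 1 mol I2, so n(I2) = 0.002130 x 1/2 = 0.001065 mol.
[I2] = 0.001065 / 0.03382 L = 0.0315 M.

0.0315 M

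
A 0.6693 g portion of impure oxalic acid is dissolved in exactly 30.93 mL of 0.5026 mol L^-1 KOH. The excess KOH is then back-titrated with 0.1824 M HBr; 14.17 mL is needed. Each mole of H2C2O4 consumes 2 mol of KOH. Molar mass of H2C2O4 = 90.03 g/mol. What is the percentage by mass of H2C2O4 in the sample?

Total n(KOH) added = 0.5026 x 0.03093 = 0.01555 mol.
n(HBr) used = 0.1824 x 0.01417 = 0.002585 mol, which equals the excess n(KOH).
So n(KOH) consumed by the sample = 0.01555 - 0.002585 = 0.01296 mol.
n(H2C2O4) = 0.01296 / 2 = 0.006480 mol.
mass H2C2O4 = 0.006480 x 90.03 = 0.5834 g, so %H2C2O4 = 0.5834/0.6693 x 100 = 87.2%.

87.2%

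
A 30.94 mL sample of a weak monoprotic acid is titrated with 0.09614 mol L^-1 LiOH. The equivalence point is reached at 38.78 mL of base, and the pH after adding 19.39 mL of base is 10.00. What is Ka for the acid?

19.39 mL is half of the equivalence volume, so this is the half-equivalence point where [HA] = [A^-].
At half-equivalence pH = pKa, so pKa = 10.00.
Ka = 10^(-10.00) = 1.0 x 10^-10.

1.0 x 10^-10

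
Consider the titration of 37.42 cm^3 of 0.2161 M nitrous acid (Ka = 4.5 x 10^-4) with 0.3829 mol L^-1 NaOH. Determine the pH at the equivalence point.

8.24

n(HNO2) = 0.2161 x 0.03742 = 0.008086 mol; V(NaOH) at equivalence = 0.008086/0.3829 = 0.02112 L.
At equivalence all the acid is converted to NO2-; total volume = 0.03742 + 0.02112 = 0.05854 L, so [NO2-] = 0.008086/0.05854 = 0.1381 M.
Kb = Kw/Ka = 1.0e-14 / 4.5 x 10^-4 = 2.22e-11.
[OH^-] = sqrt(Kb x [NO2-]) = sqrt(2.22e-11 x 0.1381) = 1.75e-6 M.
pOH = 5.76, so pH = 14.00 - 5.76 = 8.24.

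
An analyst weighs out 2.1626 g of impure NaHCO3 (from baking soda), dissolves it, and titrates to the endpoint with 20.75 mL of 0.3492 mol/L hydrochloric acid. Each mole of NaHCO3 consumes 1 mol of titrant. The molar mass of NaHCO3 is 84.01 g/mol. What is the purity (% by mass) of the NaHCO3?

28.1%

n(HCl) = 0.3492 x 0.02075 = 0.007246 mol.
n(NaHCO3) = 0.007246 / 1 = 0.007246 mol.
mass of NaHCO3 = 0.007246 x 84.01 = 0.6087 g.
% purity = 0.6087 / 2.1626 x 100 = 28.1%.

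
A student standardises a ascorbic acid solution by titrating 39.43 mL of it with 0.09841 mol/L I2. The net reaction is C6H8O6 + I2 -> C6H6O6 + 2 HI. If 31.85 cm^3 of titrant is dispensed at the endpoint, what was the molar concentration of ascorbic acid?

0.0795 M

n(I2) = 0.09841 x 0.03185 = 0.003134 mol.
From the balanced equation, 1 mol I2 reacts with 1 mol ascorbic acid, so n(ascorbic acid) = 0.003134 x 1/1 = 0.003134 mol.
[ascorbic acid] = 0.003134 / 0.03943 L = 0.0795 M.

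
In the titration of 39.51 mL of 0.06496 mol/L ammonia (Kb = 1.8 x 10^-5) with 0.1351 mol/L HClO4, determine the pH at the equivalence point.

5.31

n(NH3) = 0.06496 x 0.03951 = 0.002567 mol; V(HClO4) at equivalence = 0.002567/0.1351 = 0.01900 L.
At equivalence the base is fully converted to NH4+; total volume = 0.05851 L, so [NH4+] = 0.002567/0.05851 = 0.04387 M.
Ka(NH4+) = Kw/Kb = 1.0e-14 / 1.8 x 10^-5 = 5.56e-10.
[H^+] = sqrt(Ka x [NH4+]) = sqrt(5.56e-10 x 0.04387) = 4.94e-6 M.
pH = -log(4.94e-6) = 5.31.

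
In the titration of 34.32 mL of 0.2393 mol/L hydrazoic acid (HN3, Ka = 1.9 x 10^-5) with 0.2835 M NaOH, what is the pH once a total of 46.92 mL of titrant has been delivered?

n(acid) = 0.2393 x 0.03432 = 0.008213 mol; n(NaOH) added = 0.2835 x 0.04692 = 0.01330 mol.
Base is in excess by 0.01330 - 0.008213 = 0.005089 mol in a total volume of 0.08124 L.
[OH^-] = 0.005089/0.08124 = 0.06264 M, so pOH = 1.20 and pH = 14.00 - 1.20 = 12.80.

12.80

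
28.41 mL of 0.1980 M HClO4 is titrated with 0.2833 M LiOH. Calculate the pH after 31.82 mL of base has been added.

12.75

n(acid) = 0.1980 x 0.02841 = 0.005625 mol; n(LiOH) added = 0.2833 x 0.03182 = 0.009015 mol.
Base is in excess by 0.009015 - 0.005625 = 0.003389 mol in a total volume of 0.06023 L.
[OH^-] = 0.003389/0.06023 = 0.05627 M, so pOH = 1.25 and pH = 14.00 - 1.25 = 12.75.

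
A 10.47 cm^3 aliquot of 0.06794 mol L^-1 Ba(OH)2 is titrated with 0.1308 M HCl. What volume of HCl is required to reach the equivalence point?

10.9 mL

n(Ba(OH)2) = 0.06794 mol/L x 0.01047 L = 0.0007113 mol.
The neutralisation is 1 Ba(OH)2 : 2 HCl, so n(HCl) = 0.0007113 x 2/1 = 0.001423 mol.
V(HCl) = 0.001423 / 0.1308 = 0.01088 L = 10.9 mL.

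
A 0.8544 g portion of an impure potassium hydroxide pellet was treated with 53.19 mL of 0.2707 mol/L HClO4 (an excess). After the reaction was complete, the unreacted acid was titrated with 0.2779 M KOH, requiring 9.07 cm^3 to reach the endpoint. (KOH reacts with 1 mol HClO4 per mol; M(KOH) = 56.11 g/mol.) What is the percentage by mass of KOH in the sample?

78.0%

Total n(HClO4) added = 0.2707 x 0.05319 = 0.01440 mol.
n(KOH) used = 0.2779 x 0.009070 = 0.002521 mol, which equals the excess n(HClO4).
So n(HClO4) consumed by the sample = 0.01440 - 0.002521 = 0.01188 mol.
n(KOH) = 0.01188 / 1 = 0.01188 mol.
mass KOH = 0.01188 x 56.11 = 0.6665 g, so %KOH = 0.6665/0.8544 x 100 = 78.0%.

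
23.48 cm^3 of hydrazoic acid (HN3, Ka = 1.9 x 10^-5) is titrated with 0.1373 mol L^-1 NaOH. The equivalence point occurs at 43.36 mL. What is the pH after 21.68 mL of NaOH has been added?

4.72

21.68 mL is exactly half the equivalence volume (43.36/2), i.e. the half-equivalence point.
There, n(HA) = n(A^-), so pH = pKa = -log(1.9 x 10^-5) = 4.72.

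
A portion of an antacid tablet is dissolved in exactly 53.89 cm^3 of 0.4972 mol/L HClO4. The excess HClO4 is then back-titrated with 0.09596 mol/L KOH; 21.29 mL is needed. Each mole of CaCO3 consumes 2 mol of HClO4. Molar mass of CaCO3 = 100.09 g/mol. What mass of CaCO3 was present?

Total n(HClO4) added = 0.4972 x 0.05389 = 0.02679 mol.
n(KOH) used = 0.09596 x 0.02129 = 0.002043 mol, which equals the excess n(HClO4).
So n(HClO4) consumed by the sample = 0.02679 - 0.002043 = 0.02475 mol.
n(CaCO3) = 0.02475 / 2 = 0.01238 mol.
mass = 0.01238 mol x 100.09 g/mol = 1.24 g.

1.24 g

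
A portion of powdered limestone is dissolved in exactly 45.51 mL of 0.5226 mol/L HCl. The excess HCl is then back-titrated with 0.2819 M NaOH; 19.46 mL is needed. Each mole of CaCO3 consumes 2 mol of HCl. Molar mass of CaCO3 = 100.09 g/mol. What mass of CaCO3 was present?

Total n(HCl) added = 0.5226 x 0.04551 = 0.02378 mol.
n(NaOH) used = 0.2819 x 0.01946 = 0.005486 mol, which equals the excess n(HCl).
So n(HCl) consumed by the sample = 0.02378 - 0.005486 = 0.01830 mol.
n(CaCO3) = 0.01830 / 2 = 0.009149 mol.
mass = 0.009149 mol x 100.09 g/mol = 0.916 g.

0.916 g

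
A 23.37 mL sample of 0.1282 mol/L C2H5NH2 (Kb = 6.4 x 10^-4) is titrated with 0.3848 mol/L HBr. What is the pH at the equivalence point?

n(C2H5NH2) = 0.1282 x 0.02337 = 0.002996 mol; V(HBr) at equivalence = 0.002996/0.3848 = 0.007786 L.
At equivalence the base is fully converted to C2H5NH3+; total volume = 0.03116 L, so [C2H5NH3+] = 0.002996/0.03116 = 0.09616 M.
Ka(C2H5NH3+) = Kw/Kb = 1.0e-14 / 6.4 x 10^-4 = 1.56e-11.
[H^+] = sqrt(Ka x [C2H5NH3+]) = sqrt(1.56e-11 x 0.09616) = 1.23e-6 M.
pH = -log(1.23e-6) = 5.91.

5.91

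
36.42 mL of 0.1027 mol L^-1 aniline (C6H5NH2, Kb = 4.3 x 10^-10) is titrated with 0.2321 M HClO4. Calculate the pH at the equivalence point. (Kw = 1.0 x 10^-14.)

2.89

n(C6H5NH2) = 0.1027 x 0.03642 = 0.003740 mol; V(HClO4) at equivalence = 0.003740/0.2321 = 0.01612 L.
At equivalence the base is fully converted to C6H5NH3+; total volume = 0.05254 L, so [C6H5NH3+] = 0.003740/0.05254 = 0.07120 M.
Ka(C6H5NH3+) = Kw/Kb = 1.0e-14 / 4.3 x 10^-10 = 2.33e-5.
[H^+] = sqrt(Ka x [C6H5NH3+]) = sqrt(2.33e-5 x 0.07120) = 0.00129 M.
pH = -log(0.00129) = 2.89.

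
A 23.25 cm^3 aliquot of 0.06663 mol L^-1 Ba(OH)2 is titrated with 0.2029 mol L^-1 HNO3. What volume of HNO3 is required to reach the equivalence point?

n(Ba(OH)2) = 0.06663 mol/L x 0.02325 L = 0.001549 mol.
The neutralisation is 1 Ba(OH)2 : 2 HNO3, so n(HNO3) = 0.001549 x 2/1 = 0.003098 mol.
V(HNO3) = 0.003098 / 0.2029 = 0.01527 L = 15.3 mL.

15.3 mL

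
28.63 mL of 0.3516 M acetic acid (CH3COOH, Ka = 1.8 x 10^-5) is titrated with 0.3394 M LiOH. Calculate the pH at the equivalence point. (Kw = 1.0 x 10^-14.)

8.99

n(CH3COOH) = 0.3516 x 0.02863 = 0.01007 mol; V(LiOH) at equivalence = 0.01007/0.3394 = 0.02966 L.
At equivalence all the acid is converted to CH3COO-; total volume = 0.02863 + 0.02966 = 0.05829 L, so [CH3COO-] = 0.01007/0.05829 = 0.1727 M.
Kb = Kw/Ka = 1.0e-14 / 1.8 x 10^-5 = 5.56e-10.
[OH^-] = sqrt(Kb x [CH3COO-]) = sqrt(5.56e-10 x 0.1727) = 9.80e-6 M.
pOH = 5.01, so pH = 14.00 - 5.01 = 8.99.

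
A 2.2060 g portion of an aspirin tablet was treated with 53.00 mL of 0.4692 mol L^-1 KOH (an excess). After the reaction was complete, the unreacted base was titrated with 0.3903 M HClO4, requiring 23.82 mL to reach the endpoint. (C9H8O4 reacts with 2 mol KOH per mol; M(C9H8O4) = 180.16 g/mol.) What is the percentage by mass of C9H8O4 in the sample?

Total n(KOH) added = 0.4692 x 0.05300 = 0.02487 mol.
n(HClO4) used = 0.3903 x 0.02382 = 0.009297 mol, which equals the excess n(KOH).
So n(KOH) consumed by the sample = 0.02487 - 0.009297 = 0.01557 mol.
n(C9H8O4) = 0.01557 / 2 = 0.007785 mol.
mass C9H8O4 = 0.007785 x 180.16 = 1.403 g, so %C9H8O4 = 1.403/2.2060 x 100 = 63.6%.

63.6%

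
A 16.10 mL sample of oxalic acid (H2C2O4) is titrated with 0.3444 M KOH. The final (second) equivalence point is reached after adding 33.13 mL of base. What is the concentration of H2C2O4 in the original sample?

n(KOH) = 0.3444 x 0.03313 = 0.01141 mol.
At the final (second) equivalence point, 2 mol OH^- react per mol H2C2O4, so n(H2C2O4) = 0.01141 / 2 = 0.005705 mol.
[H2C2O4] = 0.005705 / 0.01610 L = 0.354 M.

0.354 M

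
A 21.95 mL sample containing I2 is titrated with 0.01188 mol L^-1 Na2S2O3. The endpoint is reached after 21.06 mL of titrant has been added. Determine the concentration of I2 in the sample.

n(Na2S2O3) = 0.01188 x 0.02106 = 0.0002502 mol.
From the balanced equation, 2 mol Na2S2O3 reacts with 1 mol I2, so n(I2) = 0.0002502 x 1/2 = 0.0001251 mol.
[I2] = 0.0001251 / 0.02195 L = 0.00570 M.

0.00570 M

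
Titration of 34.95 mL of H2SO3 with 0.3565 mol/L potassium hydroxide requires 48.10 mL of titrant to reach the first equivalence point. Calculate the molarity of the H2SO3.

n(KOH) = 0.3565 x 0.04810 = 0.01715 mol.
At the first equivalence point, 1 mol OH^- react per mol H2SO3, so n(H2SO3) = 0.01715 / 1 = 0.01715 mol.
[H2SO3] = 0.01715 / 0.03495 L = 0.491 M.

0.491 M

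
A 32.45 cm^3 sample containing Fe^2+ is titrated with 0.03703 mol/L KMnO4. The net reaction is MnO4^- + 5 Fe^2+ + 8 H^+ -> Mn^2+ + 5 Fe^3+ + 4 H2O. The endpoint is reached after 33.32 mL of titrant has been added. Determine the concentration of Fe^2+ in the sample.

n(KMnO4) = 0.03703 x 0.03332 = 0.001234 mol.
From the balanced equation, 1 mol KMnO4 reacts with 5 mol Fe^2+, so n(Fe^2+) = 0.001234 x 5/1 = 0.006169 mol.
[Fe^2+] = 0.006169 / 0.03245 L = 0.190 M.

0.190 M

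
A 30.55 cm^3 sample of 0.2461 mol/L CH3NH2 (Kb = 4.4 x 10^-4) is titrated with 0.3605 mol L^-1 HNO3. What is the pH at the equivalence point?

5.74

n(CH3NH2) = 0.2461 x 0.03055 = 0.007518 mol; V(HNO3) at equivalence = 0.007518/0.3605 = 0.02086 L.
At equivalence the base is fully converted to CH3NH3+; total volume = 0.05141 L, so [CH3NH3+] = 0.007518/0.05141 = 0.1463 M.
Ka(CH3NH3+) = Kw/Kb = 1.0e-14 / 4.4 x 10^-4 = 2.27e-11.
[H^+] = sqrt(Ka x [CH3NH3+]) = sqrt(2.27e-11 x 0.1463) = 1.82e-6 M.
pH = -log(1.82e-6) = 5.74.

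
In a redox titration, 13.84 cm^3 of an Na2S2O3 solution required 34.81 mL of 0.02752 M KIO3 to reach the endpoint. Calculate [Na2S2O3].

0.415 M

n(KIO3) = 0.02752 x 0.03481 = 0.0009580 mol.
From the balanced equation, 1 mol KIO3 reacts with 6 mol Na2S2O3, so n(Na2S2O3) = 0.0009580 x 6/1 = 0.005748 mol.
[Na2S2O3] = 0.005748 / 0.01384 L = 0.415 M.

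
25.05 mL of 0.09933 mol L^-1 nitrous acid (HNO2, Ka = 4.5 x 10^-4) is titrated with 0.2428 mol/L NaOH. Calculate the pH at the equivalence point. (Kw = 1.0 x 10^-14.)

n(HNO2) = 0.09933 x 0.02505 = 0.002488 mol; V(NaOH) at equivalence = 0.002488/0.2428 = 0.01025 L.
At equivalence all the acid is converted to NO2-; total volume = 0.02505 + 0.01025 = 0.03530 L, so [NO2-] = 0.002488/0.03530 = 0.07049 M.
Kb = Kw/Ka = 1.0e-14 / 4.5 x 10^-4 = 2.22e-11.
[OH^-] = sqrt(Kb x [NO2-]) = sqrt(2.22e-11 x 0.07049) = 1.25e-6 M.
pOH = 5.90, so pH = 14.00 - 5.90 = 8.10.

8.10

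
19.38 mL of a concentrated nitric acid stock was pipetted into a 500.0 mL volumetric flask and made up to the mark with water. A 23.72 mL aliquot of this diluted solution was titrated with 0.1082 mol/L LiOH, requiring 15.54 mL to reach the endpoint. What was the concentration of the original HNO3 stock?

1.83 M

n(LiOH) = 0.1082 x 0.01554 = 0.001681 mol.
n(HNO3) in the aliquot = 0.001681 mol.
[diluted HNO3] = 0.001681 / 0.02372 = 0.07089 M.
Dilution factor = 500.0/19.38 = 25.80, so [stock] = 0.07089 x 25.80 = 1.83 M.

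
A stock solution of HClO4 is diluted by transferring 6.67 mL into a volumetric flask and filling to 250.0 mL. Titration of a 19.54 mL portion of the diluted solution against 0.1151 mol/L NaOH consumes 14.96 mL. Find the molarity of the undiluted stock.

n(NaOH) = 0.1151 x 0.01496 = 0.001722 mol.
n(HClO4) in the aliquot = 0.001722 mol.
[diluted HClO4] = 0.001722 / 0.01954 = 0.08812 M.
Dilution factor = 250.0/6.670 = 37.48, so [stock] = 0.08812 x 37.48 = 3.30 M.

3.30 M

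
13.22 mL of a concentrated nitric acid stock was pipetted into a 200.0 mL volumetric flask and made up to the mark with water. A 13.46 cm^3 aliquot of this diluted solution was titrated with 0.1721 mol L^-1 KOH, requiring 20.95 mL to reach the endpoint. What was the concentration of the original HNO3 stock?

4.05 M

n(KOH) = 0.1721 x 0.02095 = 0.003605 mol.
n(HNO3) in the aliquot = 0.003605 mol.
[diluted HNO3] = 0.003605 / 0.01346 = 0.2679 M.
Dilution factor = 200.0/13.22 = 15.13, so [stock] = 0.2679 x 15.13 = 4.05 M.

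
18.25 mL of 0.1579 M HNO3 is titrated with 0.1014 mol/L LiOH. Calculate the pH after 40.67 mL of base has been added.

n(acid) = 0.1579 x 0.01825 = 0.002882 mol; n(LiOH) added = 0.1014 x 0.04067 = 0.004124 mol.
Base is in excess by 0.004124 - 0.002882 = 0.001242 mol in a total volume of 0.05892 L.
[OH^-] = 0.001242/0.05892 = 0.02108 M, so pOH = 1.68 and pH = 14.00 - 1.68 = 12.32.

12.32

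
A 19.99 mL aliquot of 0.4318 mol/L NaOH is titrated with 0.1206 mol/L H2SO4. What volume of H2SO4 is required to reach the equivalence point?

35.8 mL

n(NaOH) = 0.4318 mol/L x 0.01999 L = 0.008632 mol.
The neutralisation is 2 NaOH : 1 H2SO4, so n(H2SO4) = 0.008632 x 1/2 = 0.004316 mol.
V(H2SO4) = 0.004316 / 0.1206 = 0.03579 L = 35.8 mL.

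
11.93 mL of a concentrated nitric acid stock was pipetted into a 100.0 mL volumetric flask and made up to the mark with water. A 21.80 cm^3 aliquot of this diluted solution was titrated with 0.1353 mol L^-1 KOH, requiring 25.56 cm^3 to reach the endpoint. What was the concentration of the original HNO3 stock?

1.33 M

n(KOH) = 0.1353 x 0.02556 = 0.003458 mol.
n(HNO3) in the aliquot = 0.003458 mol.
[diluted HNO3] = 0.003458 / 0.02180 = 0.1586 M.
Dilution factor = 100.0/11.93 = 8.382, so [stock] = 0.1586 x 8.382 = 1.33 M.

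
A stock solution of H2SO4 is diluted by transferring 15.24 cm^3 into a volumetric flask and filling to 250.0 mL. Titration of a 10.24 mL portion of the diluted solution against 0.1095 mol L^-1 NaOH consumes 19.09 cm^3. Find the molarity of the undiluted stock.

1.67 M

n(NaOH) = 0.1095 x 0.01909 = 0.002090 mol.
n(H2SO4) in the aliquot = 0.002090 x 1/2 = 0.001045 mol.
[diluted H2SO4] = 0.001045 / 0.01024 = 0.1021 M.
Dilution factor = 250.0/15.24 = 16.40, so [stock] = 0.1021 x 16.40 = 1.67 M.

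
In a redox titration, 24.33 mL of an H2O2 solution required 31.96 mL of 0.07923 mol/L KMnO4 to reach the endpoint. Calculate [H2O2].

0.260 M

n(KMnO4) = 0.07923 x 0.03196 = 0.002532 mol.
From the balanced equation, 2 mol KMnO4 reacts with 5 mol H2O2, so n(H2O2) = 0.002532 x 5/2 = 0.006330 mol.
[H2O2] = 0.006330 / 0.02433 L = 0.260 M.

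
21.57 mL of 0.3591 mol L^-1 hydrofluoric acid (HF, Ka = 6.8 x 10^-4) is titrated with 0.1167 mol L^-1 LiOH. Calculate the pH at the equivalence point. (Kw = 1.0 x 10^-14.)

8.06

n(HF) = 0.3591 x 0.02157 = 0.007746 mol; V(LiOH) at equivalence = 0.007746/0.1167 = 0.06637 L.
At equivalence all the acid is converted to F-; total volume = 0.02157 + 0.06637 = 0.08794 L, so [F-] = 0.007746/0.08794 = 0.08808 M.
Kb = Kw/Ka = 1.0e-14 / 6.8 x 10^-4 = 1.47e-11.
[OH^-] = sqrt(Kb x [F-]) = sqrt(1.47e-11 x 0.08808) = 1.14e-6 M.
pOH = 5.94, so pH = 14.00 - 5.94 = 8.06.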